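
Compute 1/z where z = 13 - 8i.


|z|^2 = 169+64 = 233
1/z = (13 + 8i)/233

1/z = 0.0558 + 0.0343i


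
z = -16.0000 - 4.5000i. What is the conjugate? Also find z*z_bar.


z_bar = -16.0000 + 4.5000i
z*z_bar = (-16)^2 + (-4.5)^2 = 256 + 20.25 = 276.25

z_bar = -16.0000 + 4.5000i, z*z_bar = 276.25


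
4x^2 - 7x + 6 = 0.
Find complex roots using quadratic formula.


disc = (-7)^2 - 4*4*6 = 49 - 96 = -47
sqrt(|disc|) = sqrt(47) = 6.8557
Real part = 7/(2*4) = 0.8750
Imag part = 6.8557/(2*4) = 0.8570

0.8750 ± 0.8570i


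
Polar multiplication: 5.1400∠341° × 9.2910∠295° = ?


r = 5.1400 * 9.2910 = 47.7557
theta = 341° + 295° = 636° = 276° (mod 360)

47.7557 cis(276°)


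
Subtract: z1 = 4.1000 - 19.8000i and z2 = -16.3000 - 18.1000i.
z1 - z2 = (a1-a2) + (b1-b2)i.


Real: 4.1 + 16.3 = 20.4
Imag: -19.8 + 18.1 = -1.7

20.4000 - 1.7000i


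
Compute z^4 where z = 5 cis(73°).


r^4 = 5^4 = 625
n*theta = 4*73° = 292° = 292° (mod 360)
a = 625*cos(292°) = 234.1291
b = 625*sin(292°) = -579.4899

625 cis(292°) = 234.1291 - 579.4899i


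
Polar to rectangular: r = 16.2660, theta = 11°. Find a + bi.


a = 16.2660*cos(11°) = 16.2660*0.981627 = 15.9671
b = 16.2660*sin(11°) = 16.2660*0.19081 = 3.1037

15.9671 + 3.1037i


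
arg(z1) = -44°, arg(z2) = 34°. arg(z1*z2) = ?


arg(z1*z2) = -44° + 34° = -10°
Normalized to (-180°, 180°]: -10°

-10°


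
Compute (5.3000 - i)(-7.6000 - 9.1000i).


Real = 5.3*(-7.6) - (-1)*(-9.1) = -40.28 - 9.1 = -49.38
Imag = 5.3*(-9.1) - (7.6)*(-1) = -48.23 + 7.6 = -40.63

-49.3800 - 40.6300i


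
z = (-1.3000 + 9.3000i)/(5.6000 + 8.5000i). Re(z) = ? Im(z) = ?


Multiply by conjugate: (-1.3000 + 9.3000i)(5.6000 - 8.5000i) / (5.6^2 + 8.5^2)
Numerator real = -1.3*5.6 + 9.3*8.5 = 71.77
Numerator imag = 9.3*5.6 - (-1.3)*8.5 = 63.13
Denominator = 103.61
Re(z) = 71.77/103.61 = 0.6927
Im(z) = 63.13/103.61 = 0.6093

Re(z) = 0.6927, Im(z) = 0.6093


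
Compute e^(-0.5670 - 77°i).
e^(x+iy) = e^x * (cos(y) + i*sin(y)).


e^-0.5670 = 0.5672
cos(-77°) = 0.225
sin(-77°) = -0.9744
Real = 0.5672*0.225 = 0.1276
Imag = 0.5672*(-0.9744) = -0.5527

0.1276 - 0.5527i


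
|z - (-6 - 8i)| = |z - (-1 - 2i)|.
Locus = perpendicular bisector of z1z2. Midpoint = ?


Equal distances means the locus is the perpendicular bisector of z1 and z2.
Midpoint = ((-6+(-1))/2, (-8+(-2))/2) = (-3.5000, -5.0000)

Perpendicular bisector through (-3.5000, -5.0000)


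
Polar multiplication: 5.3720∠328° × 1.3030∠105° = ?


r = 5.3720 * 1.3030 = 6.9997
theta = 328° + 105° = 433° = 73° (mod 360)

6.9997 cis(73°)


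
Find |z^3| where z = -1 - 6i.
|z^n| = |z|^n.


|z| = sqrt(1+36) = sqrt(37) = 6.0828
|z^3| = |z|^3 = (sqrt(37))^3 = 37*sqrt(37)

|z^3| = 37*sqrt(37) ≈ 225.0622


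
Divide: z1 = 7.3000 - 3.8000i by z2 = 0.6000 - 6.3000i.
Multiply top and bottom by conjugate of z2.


Conjugate of z2 = 0.6000 + 6.3000i
Numerator: (7.3000 - 3.8000i)(0.6000 + 6.3000i) = 28.3200 + 43.7100i
Denominator: 0.6^2 + (-6.3)^2 = 40.05
Result = (28.3200 + 43.7100i)/40.05

0.7071 + 1.0914i


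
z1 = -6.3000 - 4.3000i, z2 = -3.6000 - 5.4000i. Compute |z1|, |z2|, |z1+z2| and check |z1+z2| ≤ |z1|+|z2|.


|z1| = sqrt((-6.3)^2 + (-4.3)^2) = sqrt(58.18) = 7.6276
|z2| = sqrt((-3.6)^2 + (-5.4)^2) = sqrt(42.12) = 6.4900
z1+z2 = -9.9000 - 9.7000i
|z1+z2| = sqrt(192.1) = 13.8600
|z1|+|z2| = 7.6276 + 6.4900 = 14.1176

|z1+z2| = 13.8600 ≤ |z1|+|z2| = 14.1176 (verified)


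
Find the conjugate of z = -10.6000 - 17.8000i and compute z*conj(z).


z_bar = -10.6000 + 17.8000i
z*z_bar = (-10.6)^2 + (-17.8)^2 = 112.36 + 316.84 = 429.2

z_bar = -10.6000 + 17.8000i, z*z_bar = 429.2


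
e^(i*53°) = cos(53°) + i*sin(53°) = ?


cos(53°) = 0.6018
sin(53°) = 0.7986

e^(i*53°) = 0.6018 + 0.7986i


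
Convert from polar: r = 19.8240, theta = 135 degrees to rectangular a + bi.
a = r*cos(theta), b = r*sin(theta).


a = 19.8240*cos(135°) = 19.8240*(-0.70711) = -14.0177
b = 19.8240*sin(135°) = 19.8240*0.70711 = 14.0177

-14.0177 + 14.0177i


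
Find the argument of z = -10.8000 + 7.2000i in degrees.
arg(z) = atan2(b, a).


Re = -10.8, Im = 7.2
arg = atan2(7.2, -10.8) = 146.3099 degrees

arg(z) = 146.3099 degrees


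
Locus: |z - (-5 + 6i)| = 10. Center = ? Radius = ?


|z - z0| = r is a circle with center z0 and radius r.
Center = (-5, 6), radius = 10

Circle with center (-5, 6) and radius 10


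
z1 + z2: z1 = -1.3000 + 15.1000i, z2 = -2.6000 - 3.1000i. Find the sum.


Real: -1.3 - 2.6 = -3.9
Imag: 15.1 - 3.1 = 12

-3.9000 + 12.0000i


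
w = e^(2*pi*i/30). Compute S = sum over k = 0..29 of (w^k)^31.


The roots are w_k = w^k with w = e^(2*pi*i/30), and (w^k)^31 = (w^31)^k.
So S = 1 + u + u^2 + ... + u^(29) with u = w^31.
31 = 1*30 + 1, so 31 is not a multiple of 30: u = (w^30)^1 * w^1 = w^1 ≠ 1 (w is a primitive 30th root), while u^30 = (w^30)^31 = 1.
Geometric series: S = (1 - u^30)/(1 - u) = (1 - 1)/(1 - u) = 0

S = 0


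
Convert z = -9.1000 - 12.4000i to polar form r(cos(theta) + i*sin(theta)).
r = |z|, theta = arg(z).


r = sqrt(82.81+153.76) = sqrt(236.57) = 15.3808
theta = atan2(-12.4, -9.1) = -126.2739 degrees

r = 15.3808, theta = -126.2739 degrees


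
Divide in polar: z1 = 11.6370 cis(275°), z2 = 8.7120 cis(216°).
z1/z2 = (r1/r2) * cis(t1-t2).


r = 11.6370 / 8.7120 = 1.3357
theta = 275° - 216° = 59° = 59° (mod 360)

1.3357 cis(59°)


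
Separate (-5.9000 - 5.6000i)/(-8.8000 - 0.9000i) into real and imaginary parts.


Multiply by conjugate: (-5.9000 - 5.6000i)(-8.8000 + 0.9000i) / ((-8.8)^2 + (-0.9)^2)
Numerator real = -5.9*(-8.8) - (5.6)*(-0.9) = 56.96
Numerator imag = -5.6*(-8.8) - (-5.9)*(-0.9) = 43.97
Denominator = 78.25
Re(z) = 56.96/78.25 = 0.7279
Im(z) = 43.97/78.25 = 0.5619

Re(z) = 0.7279, Im(z) = 0.5619


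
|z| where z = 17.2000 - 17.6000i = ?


|z| = sqrt(17.2^2 + (-17.6)^2) = sqrt(295.84 + 309.76) = sqrt(605.6) = 24.6089

|z| = 24.6089


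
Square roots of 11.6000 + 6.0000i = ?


|z| = sqrt(134.56+36) = 13.0599
sqrt((|z|+a)/2) = sqrt((13.0599+11.6)/2) = sqrt(12.3299) = 3.5114
sqrt((|z|-a)/2) = sqrt((13.0599-11.6)/2) = sqrt(0.7299) = 0.8544

±(3.5114 + 0.8544i) i.e. 3.5114 + 0.8544i and -3.5114 - 0.8544i


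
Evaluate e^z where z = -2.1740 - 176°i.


e^-2.1740 = 0.1137
cos(-176°) = -0.9976
sin(-176°) = -0.0698
Real = 0.1137*(-0.9976) = -0.1134
Imag = 0.1137*(-0.0698) = -0.0079

-0.1134 - 0.0079i


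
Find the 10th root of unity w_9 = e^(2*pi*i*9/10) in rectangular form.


Angle = 360*9/10 = 324°
a = cos(324°) = 0.8090
b = sin(324°) = -0.5878

0.8090 - 0.5878i


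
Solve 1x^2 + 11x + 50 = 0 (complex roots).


disc = 11^2 - 4*1*50 = 121 - 200 = -79
sqrt(|disc|) = sqrt(79) = 8.8882
Real part = -11/(2*1) = -5.5000
Imag part = 8.8882/(2*1) = 4.4441

-5.5000 ± 4.4441i


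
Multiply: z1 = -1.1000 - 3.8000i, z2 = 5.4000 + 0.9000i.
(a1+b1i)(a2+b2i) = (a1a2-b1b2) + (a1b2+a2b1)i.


Real = -1.1*5.4 - (-3.8)*0.9 = -5.94 - (-3.42) = -2.52
Imag = -1.1*0.9 + 5.4*(-3.8) = -0.99 - (20.52) = -21.51

-2.5200 - 21.5100i


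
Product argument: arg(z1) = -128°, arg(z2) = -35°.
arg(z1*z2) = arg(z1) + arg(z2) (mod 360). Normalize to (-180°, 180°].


arg(z1*z2) = -128° - 35° = -163°
Normalized to (-180°, 180°]: -163°

-163°


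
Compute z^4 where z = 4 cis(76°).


r^4 = 4^4 = 256
n*theta = 4*76° = 304° = 304° (mod 360)
a = 256*cos(304°) = 143.1534
b = 256*sin(304°) = -212.2336

256 cis(304°) = 143.1534 - 212.2336i


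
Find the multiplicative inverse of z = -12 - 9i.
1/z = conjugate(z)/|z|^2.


|z|^2 = 144+81 = 225
1/z = (-12 + 9i)/225

1/z = -0.0533 + 0.0400i


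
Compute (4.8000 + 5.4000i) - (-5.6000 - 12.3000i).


Real: 4.8 + 5.6 = 10.4
Imag: 5.4 + 12.3 = 17.7

10.4000 + 17.7000i


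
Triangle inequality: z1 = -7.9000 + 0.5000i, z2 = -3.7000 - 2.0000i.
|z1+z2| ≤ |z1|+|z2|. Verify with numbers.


|z1| = sqrt((-7.9)^2 + 0.5^2) = sqrt(62.66) = 7.9158
|z2| = sqrt((-3.7)^2 + (-2)^2) = sqrt(17.69) = 4.2059
z1+z2 = -11.6000 - 1.5000i
|z1+z2| = sqrt(136.81) = 11.6966
|z1|+|z2| = 7.9158 + 4.2059 = 12.1217

|z1+z2| = 11.6966 ≤ |z1|+|z2| = 12.1217 (verified)


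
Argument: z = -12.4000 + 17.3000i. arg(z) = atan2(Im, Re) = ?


Re = -12.4, Im = 17.3
arg = atan2(17.3, -12.4) = 125.6316 degrees

arg(z) = 125.6316 degrees


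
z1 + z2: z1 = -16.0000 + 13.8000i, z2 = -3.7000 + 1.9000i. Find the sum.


Real: -16 - 3.7 = -19.7
Imag: 13.8 + 1.9 = 15.7

-19.7000 + 15.7000i


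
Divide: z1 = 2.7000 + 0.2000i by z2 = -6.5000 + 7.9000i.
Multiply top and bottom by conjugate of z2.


Conjugate of z2 = -6.5000 - 7.9000i
Numerator: (2.7000 + 0.2000i)(-6.5000 - 7.9000i) = -15.9700 - 22.6300i
Denominator: (-6.5)^2 + 7.9^2 = 104.66
Result = (-15.9700 - 22.6300i)/104.66

-0.1526 - 0.2162i


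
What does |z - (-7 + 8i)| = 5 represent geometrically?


|z - z0| = r is a circle with center z0 and radius r.
Center = (-7, 8), radius = 5

Circle with center (-7, 8) and radius 5


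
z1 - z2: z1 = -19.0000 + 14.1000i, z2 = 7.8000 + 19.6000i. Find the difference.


Real: -19 - 7.8 = -26.8
Imag: 14.1 - 19.6 = -5.5

-26.8000 - 5.5000i


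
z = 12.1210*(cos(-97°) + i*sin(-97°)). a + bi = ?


a = 12.1210*cos(-97°) = 12.1210*(-0.12187) = -1.4772
b = 12.1210*sin(-97°) = 12.1210*(-0.99255) = -12.0307

-1.4772 - 12.0307i


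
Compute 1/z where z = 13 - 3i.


|z|^2 = 169+9 = 178
1/z = (13 + 3i)/178

1/z = 0.0730 + 0.0169i


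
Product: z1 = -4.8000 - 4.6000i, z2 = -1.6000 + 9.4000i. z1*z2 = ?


Real = -4.8*(-1.6) - (-4.6)*9.4 = 7.68 - (-43.24) = 50.92
Imag = -4.8*9.4 - (1.6)*(-4.6) = -45.12 + 7.36 = -37.76

50.9200 - 37.7600i


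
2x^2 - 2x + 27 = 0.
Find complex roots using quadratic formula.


disc = (-2)^2 - 4*2*27 = 4 - 216 = -212
sqrt(|disc|) = sqrt(212) = 14.5602
Real part = 2/(2*2) = 0.5000
Imag part = 14.5602/(2*2) = 3.6401

0.5000 ± 3.6401i


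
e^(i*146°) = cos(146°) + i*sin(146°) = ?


cos(146°) = -0.8290
sin(146°) = 0.5592

e^(i*146°) = -0.8290 + 0.5592i


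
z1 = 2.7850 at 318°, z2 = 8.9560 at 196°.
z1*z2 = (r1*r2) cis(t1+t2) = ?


r = 2.7850 * 8.9560 = 24.9425
theta = 318° + 196° = 514° = 154° (mod 360)

24.9425 cis(154°)


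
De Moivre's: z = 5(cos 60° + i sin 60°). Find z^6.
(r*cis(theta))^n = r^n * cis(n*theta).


r^6 = 5^6 = 15625
n*theta = 6*60° = 360° = 0° (mod 360)
a = 15625*cos(0°) = 15625.0000
b = 15625*sin(0°) = 0

15625 cis(0°) = 15625.0000 + 0i


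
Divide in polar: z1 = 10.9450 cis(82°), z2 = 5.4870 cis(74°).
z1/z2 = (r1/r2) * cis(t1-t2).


r = 10.9450 / 5.4870 = 1.9947
theta = 82° - 74° = 8° = 8° (mod 360)

1.9947 cis(8°)


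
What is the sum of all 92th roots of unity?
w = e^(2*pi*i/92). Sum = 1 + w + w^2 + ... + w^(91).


The sum of all 92th roots of unity is 0.
Geometric series: (1 - w^92)/(1 - w) = (1-1)/(1-w) = 0 since w^92 = 1, w ≠ 1.
Alternatively: coefficient of z^91 in z^92 - 1 is 0.

0


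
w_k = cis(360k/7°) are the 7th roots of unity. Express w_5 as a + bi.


Angle = 360*5/7 = 257.1429°
a = cos(257.1429°) = -0.2225
b = sin(257.1429°) = -0.9749

-0.2225 - 0.9749i


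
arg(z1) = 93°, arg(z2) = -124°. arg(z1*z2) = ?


arg(z1*z2) = 93° - 124° = -31°
Normalized to (-180°, 180°]: -31°

-31°


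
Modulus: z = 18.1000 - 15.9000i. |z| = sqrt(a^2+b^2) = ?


|z| = sqrt(18.1^2 + (-15.9)^2) = sqrt(327.61 + 252.81) = sqrt(580.42) = 24.0919

|z| = 24.0919


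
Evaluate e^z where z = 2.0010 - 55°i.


e^2.0010 = 7.3964
cos(-55°) = 0.57358
sin(-55°) = -0.81915
Real = 7.3964*0.57358 = 4.2424
Imag = 7.3964*(-0.81915) = -6.0588

4.2424 - 6.0588i


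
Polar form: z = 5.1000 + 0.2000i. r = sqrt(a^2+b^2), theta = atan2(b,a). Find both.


r = sqrt(26.01+0.04) = sqrt(26.05) = 5.1039
theta = atan2(0.2, 5.1) = 2.2457 degrees

r = 5.1039, theta = 2.2457 degrees


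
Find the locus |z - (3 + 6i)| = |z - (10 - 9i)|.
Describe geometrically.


Equal distances means the locus is the perpendicular bisector of z1 and z2.
Midpoint = ((3+10)/2, (6+(-9))/2) = (6.5000, -1.5000)

Perpendicular bisector through (6.5000, -1.5000)


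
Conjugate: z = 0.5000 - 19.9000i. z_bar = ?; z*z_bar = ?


z_bar = 0.5000 + 19.9000i
z*z_bar = 0.5^2 + (-19.9)^2 = 0.25 + 396.01 = 396.26

z_bar = 0.5000 + 19.9000i, z*z_bar = 396.26


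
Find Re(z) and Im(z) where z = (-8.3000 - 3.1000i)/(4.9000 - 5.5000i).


Multiply by conjugate: (-8.3000 - 3.1000i)(4.9000 + 5.5000i) / (4.9^2 + (-5.5)^2)
Numerator real = -8.3*4.9 - (3.1)*(-5.5) = -23.62
Numerator imag = -3.1*4.9 - (-8.3)*(-5.5) = -60.84
Denominator = 54.26
Re(z) = -23.62/54.26 = -0.4353
Im(z) = -60.84/54.26 = -1.1213

Re(z) = -0.4353, Im(z) = -1.1213


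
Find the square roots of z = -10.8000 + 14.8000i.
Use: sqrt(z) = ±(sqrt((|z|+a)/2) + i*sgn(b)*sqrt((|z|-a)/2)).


|z| = sqrt(116.64+219.04) = 18.3216
sqrt((|z|+a)/2) = sqrt((18.3216+(-10.8))/2) = sqrt(3.7608) = 1.9393
sqrt((|z|-a)/2) = sqrt((18.3216-(-10.8))/2) = sqrt(14.5608) = 3.8159

±(1.9393 + 3.8159i) i.e. 1.9393 + 3.8159i and -1.9393 - 3.8159i


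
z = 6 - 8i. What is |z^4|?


|z| = sqrt(36+64) = sqrt(100) = 10
|z^4| = |z|^4 = 10^4 = 10000

|z^4| = 10000


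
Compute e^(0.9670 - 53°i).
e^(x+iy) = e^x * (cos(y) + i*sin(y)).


e^0.9670 = 2.6300
cos(-53°) = 0.60182
sin(-53°) = -0.79864
Real = 2.6300*0.60182 = 1.5828
Imag = 2.6300*(-0.79864) = -2.1004

1.5828 - 2.1004i


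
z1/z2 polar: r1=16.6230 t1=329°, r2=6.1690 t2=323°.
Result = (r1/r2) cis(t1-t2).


r = 16.6230 / 6.1690 = 2.6946
theta = 329° - 323° = 6° = 6° (mod 360)

2.6946 cis(6°)


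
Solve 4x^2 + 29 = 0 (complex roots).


disc = 0^2 - 4*4*29 = 0 - 464 = -464
sqrt(|disc|) = sqrt(464) = 21.5407
Real part = 0/(2*4) = 0
Imag part = 21.5407/(2*4) = 2.6926

0 ± 2.6926i


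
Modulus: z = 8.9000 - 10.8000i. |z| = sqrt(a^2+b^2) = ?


|z| = sqrt(8.9^2 + (-10.8)^2) = sqrt(79.21 + 116.64) = sqrt(195.85) = 13.9946

|z| = 13.9946


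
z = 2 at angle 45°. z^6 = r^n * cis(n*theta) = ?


r^6 = 2^6 = 64
n*theta = 6*45° = 270° = 270° (mod 360)
a = 64*cos(270°) = 0
b = 64*sin(270°) = -64.0000

64 cis(270°) = 0 - 64.0000i


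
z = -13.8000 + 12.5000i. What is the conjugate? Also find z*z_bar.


z_bar = -13.8000 - 12.5000i
z*z_bar = (-13.8)^2 + 12.5^2 = 190.44 + 156.25 = 346.69

z_bar = -13.8000 - 12.5000i, z*z_bar = 346.69


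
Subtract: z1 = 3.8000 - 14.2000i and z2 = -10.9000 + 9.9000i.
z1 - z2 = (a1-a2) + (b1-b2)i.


Real: 3.8 + 10.9 = 14.7
Imag: -14.2 - 9.9 = -24.1

14.7000 - 24.1000i


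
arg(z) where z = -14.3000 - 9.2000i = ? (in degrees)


Re = -14.3, Im = -9.2
arg = atan2(-9.2, -14.3) = -147.2445 degrees

arg(z) = -147.2445 degrees


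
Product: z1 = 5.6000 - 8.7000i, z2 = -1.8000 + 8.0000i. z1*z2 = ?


Real = 5.6*(-1.8) - (-8.7)*8 = -10.08 - (-69.6) = 59.52
Imag = 5.6*8 - (1.8)*(-8.7) = 44.8 + 15.66 = 60.46

59.5200 + 60.4600i


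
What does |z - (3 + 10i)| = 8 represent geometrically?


|z - z0| = r is a circle with center z0 and radius r.
Center = (3, 10), radius = 8

Circle with center (3, 10) and radius 8


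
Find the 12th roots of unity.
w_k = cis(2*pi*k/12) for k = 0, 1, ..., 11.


The 12th roots of unity are cis(360k/12°) for k=0..11
Angle step = 360/12 = 30°
Primitive root: cis(30°)
Primitive root = 0.8660 + 0.5000i

12 roots at angles: 0°, 30°, 60°, 90°, 120°, 150°, 180°, 210°, 240°, 270°, 300°, 330°


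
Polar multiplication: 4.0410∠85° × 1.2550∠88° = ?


r = 4.0410 * 1.2550 = 5.0715
theta = 85° + 88° = 173° = 173° (mod 360)

5.0715 cis(173°)


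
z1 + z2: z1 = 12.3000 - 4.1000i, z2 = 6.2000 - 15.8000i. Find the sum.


Real: 12.3 + 6.2 = 18.5
Imag: -4.1 - 15.8 = -19.9

18.5000 - 19.9000i


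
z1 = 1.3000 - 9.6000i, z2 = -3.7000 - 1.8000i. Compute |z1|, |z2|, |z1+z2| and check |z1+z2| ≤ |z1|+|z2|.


|z1| = sqrt(1.3^2 + (-9.6)^2) = sqrt(93.85) = 9.6876
|z2| = sqrt((-3.7)^2 + (-1.8)^2) = sqrt(16.93) = 4.1146
z1+z2 = -2.4000 - 11.4000i
|z1+z2| = sqrt(135.72) = 11.6499
|z1|+|z2| = 9.6876 + 4.1146 = 13.8022

|z1+z2| = 11.6499 ≤ |z1|+|z2| = 13.8022 (verified)


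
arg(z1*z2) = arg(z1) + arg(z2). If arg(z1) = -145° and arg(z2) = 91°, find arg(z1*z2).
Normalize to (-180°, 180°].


arg(z1*z2) = -145° + 91° = -54°
Normalized to (-180°, 180°]: -54°

-54°


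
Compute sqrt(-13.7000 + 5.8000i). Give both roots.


|z| = sqrt(187.69+33.64) = 14.8772
sqrt((|z|+a)/2) = sqrt((14.8772+(-13.7))/2) = sqrt(0.5886) = 0.7672
sqrt((|z|-a)/2) = sqrt((14.8772-(-13.7))/2) = sqrt(14.2886) = 3.7800

±(0.7672 + 3.7800i) i.e. 0.7672 + 3.7800i and -0.7672 - 3.7800i


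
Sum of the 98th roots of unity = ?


The sum of all 98th roots of unity is 0.
Geometric series: (1 - w^98)/(1 - w) = (1-1)/(1-w) = 0 since w^98 = 1, w ≠ 1.
Alternatively: coefficient of z^97 in z^98 - 1 is 0.

0


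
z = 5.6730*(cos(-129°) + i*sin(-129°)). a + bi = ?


a = 5.6730*cos(-129°) = 5.6730*(-0.62932) = -3.5701
b = 5.6730*sin(-129°) = 5.6730*(-0.777146) = -4.4087

-3.5701 - 4.4087i


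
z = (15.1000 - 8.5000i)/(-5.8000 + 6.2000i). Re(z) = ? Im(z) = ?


Multiply by conjugate: (15.1000 - 8.5000i)(-5.8000 - 6.2000i) / ((-5.8)^2 + 6.2^2)
Numerator real = 15.1*(-5.8) - (8.5)*6.2 = -140.28
Numerator imag = -8.5*(-5.8) - 15.1*6.2 = -44.32
Denominator = 72.08
Re(z) = -140.28/72.08 = -1.9462
Im(z) = -44.32/72.08 = -0.6149

Re(z) = -1.9462, Im(z) = -0.6149


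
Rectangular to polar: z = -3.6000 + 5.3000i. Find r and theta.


r = sqrt(12.96+28.09) = sqrt(41.05) = 6.4070
theta = atan2(5.3, -3.6) = 124.1861 degrees

r = 6.4070, theta = 124.1861 degrees


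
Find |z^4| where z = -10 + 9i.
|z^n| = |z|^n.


|z| = sqrt(100+81) = sqrt(181) = 13.4536
|z^4| = |z|^4 = (sqrt(181))^4 = 181^2 = 32761

|z^4| = 32761


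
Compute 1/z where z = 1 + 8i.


|z|^2 = 1+64 = 65
1/z = (1 - 8i)/65

1/z = 0.0154 - 0.1231i


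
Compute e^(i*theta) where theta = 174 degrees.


cos(174°) = -0.9945
sin(174°) = 0.1045

e^(i*174°) = -0.9945 + 0.1045i


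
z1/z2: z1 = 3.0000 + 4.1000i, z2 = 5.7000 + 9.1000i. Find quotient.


Conjugate of z2 = 5.7000 - 9.1000i
Numerator: (3.0000 + 4.1000i)(5.7000 - 9.1000i) = 54.4100 - 3.9300i
Denominator: 5.7^2 + 9.1^2 = 115.3
Result = (54.4100 - 3.9300i)/115.3

0.4719 - 0.0341i


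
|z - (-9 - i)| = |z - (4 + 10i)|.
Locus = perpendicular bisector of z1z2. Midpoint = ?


Equal distances means the locus is the perpendicular bisector of z1 and z2.
Midpoint = ((-9+4)/2, (-1+10)/2) = (-2.5000, 4.5000)

Perpendicular bisector through (-2.5000, 4.5000)


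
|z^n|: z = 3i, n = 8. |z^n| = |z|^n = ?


|z| = sqrt(0+9) = sqrt(9) = 3
|z^8| = |z|^8 = 3^8 = 6561

|z^8| = 6561


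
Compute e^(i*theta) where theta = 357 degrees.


cos(357°) = 0.9986
sin(357°) = -0.0523

e^(i*357°) = 0.9986 - 0.0523i


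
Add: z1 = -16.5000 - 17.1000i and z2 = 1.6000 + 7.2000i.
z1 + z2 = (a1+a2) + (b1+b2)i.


Real: -16.5 + 1.6 = -14.9
Imag: -17.1 + 7.2 = -9.9

-14.9000 - 9.9000i


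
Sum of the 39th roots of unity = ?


The sum of all 39th roots of unity is 0.
Geometric series: (1 - w^39)/(1 - w) = (1-1)/(1-w) = 0 since w^39 = 1, w ≠ 1.
Alternatively: coefficient of z^38 in z^39 - 1 is 0.

0


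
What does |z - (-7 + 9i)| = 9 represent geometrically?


|z - z0| = r is a circle with center z0 and radius r.
Center = (-7, 9), radius = 9

Circle with center (-7, 9) and radius 9


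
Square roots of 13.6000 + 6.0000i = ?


|z| = sqrt(184.96+36) = 14.8647
sqrt((|z|+a)/2) = sqrt((14.8647+13.6)/2) = sqrt(14.2324) = 3.7726
sqrt((|z|-a)/2) = sqrt((14.8647-13.6)/2) = sqrt(0.6324) = 0.7952

±(3.7726 + 0.7952i) i.e. 3.7726 + 0.7952i and -3.7726 - 0.7952i


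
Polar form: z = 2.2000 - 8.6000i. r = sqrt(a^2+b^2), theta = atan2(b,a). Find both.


r = sqrt(4.84+73.96) = sqrt(78.8) = 8.8769
theta = atan2(-8.6, 2.2) = -75.6507 degrees

r = 8.8769, theta = -75.6507 degrees


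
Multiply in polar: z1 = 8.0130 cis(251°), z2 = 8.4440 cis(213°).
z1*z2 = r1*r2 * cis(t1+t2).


r = 8.0130 * 8.4440 = 67.6618
theta = 251° + 213° = 464° = 104° (mod 360)

67.6618 cis(104°)


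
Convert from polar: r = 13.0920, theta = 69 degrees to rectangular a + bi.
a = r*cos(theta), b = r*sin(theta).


a = 13.0920*cos(69°) = 13.0920*0.35837 = 4.6918
b = 13.0920*sin(69°) = 13.0920*0.93358 = 12.2224

4.6918 + 12.2224i


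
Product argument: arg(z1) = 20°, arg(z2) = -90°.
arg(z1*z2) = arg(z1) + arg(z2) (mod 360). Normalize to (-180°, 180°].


arg(z1*z2) = 20° - 90° = -70°
Normalized to (-180°, 180°]: -70°

-70°


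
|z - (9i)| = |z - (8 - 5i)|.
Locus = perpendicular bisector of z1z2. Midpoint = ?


Equal distances means the locus is the perpendicular bisector of z1 and z2.
Midpoint = ((0+8)/2, (9+(-5))/2) = (4.0000, 2.0000)

Perpendicular bisector through (4.0000, 2.0000)


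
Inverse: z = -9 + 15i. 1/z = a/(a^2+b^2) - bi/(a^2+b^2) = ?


|z|^2 = 81+225 = 306
1/z = (-9 - 15i)/306

1/z = -0.0294 - 0.0490i


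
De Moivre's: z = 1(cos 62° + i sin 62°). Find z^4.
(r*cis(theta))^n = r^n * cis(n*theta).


r^4 = 1^4 = 1
n*theta = 4*62° = 248° = 248° (mod 360)
a = 1*cos(248°) = -0.3746
b = 1*sin(248°) = -0.9272

1 cis(248°) = -0.3746 - 0.9272i


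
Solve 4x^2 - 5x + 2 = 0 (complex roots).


disc = (-5)^2 - 4*4*2 = 25 - 32 = -7
sqrt(|disc|) = sqrt(7) = 2.6458
Real part = 5/(2*4) = 0.6250
Imag part = 2.6458/(2*4) = 0.3307

0.6250 ± 0.3307i


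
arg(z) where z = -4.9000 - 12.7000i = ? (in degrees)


Re = -4.9, Im = -12.7
arg = atan2(-12.7, -4.9) = -111.0979 degrees

arg(z) = -111.0979 degrees


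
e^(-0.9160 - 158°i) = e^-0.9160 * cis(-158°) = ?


e^-0.9160 = 0.4001
cos(-158°) = -0.9272
sin(-158°) = -0.3746
Real = 0.4001*(-0.9272) = -0.3710
Imag = 0.4001*(-0.3746) = -0.1499

-0.3710 - 0.1499i


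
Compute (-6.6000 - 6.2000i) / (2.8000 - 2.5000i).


Conjugate of z2 = 2.8000 + 2.5000i
Numerator: (-6.6000 - 6.2000i)(2.8000 + 2.5000i) = -2.9800 - 33.8600i
Denominator: 2.8^2 + (-2.5)^2 = 14.09
Result = (-2.9800 - 33.8600i)/14.09

-0.2115 - 2.4031i


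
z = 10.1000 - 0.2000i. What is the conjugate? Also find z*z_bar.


z_bar = 10.1000 + 0.2000i
z*z_bar = 10.1^2 + (-0.2)^2 = 102.01 + 0.04 = 102.05

z_bar = 10.1000 + 0.2000i, z*z_bar = 102.05


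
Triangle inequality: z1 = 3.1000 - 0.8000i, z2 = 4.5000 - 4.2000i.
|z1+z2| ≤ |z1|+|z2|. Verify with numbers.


|z1| = sqrt(3.1^2 + (-0.8)^2) = sqrt(10.25) = 3.2016
|z2| = sqrt(4.5^2 + (-4.2)^2) = sqrt(37.89) = 6.1555
z1+z2 = 7.6000 - 5.0000i
|z1+z2| = sqrt(82.76) = 9.0973
|z1|+|z2| = 3.2016 + 6.1555 = 9.3571

|z1+z2| = 9.0973 ≤ |z1|+|z2| = 9.3571 (verified)


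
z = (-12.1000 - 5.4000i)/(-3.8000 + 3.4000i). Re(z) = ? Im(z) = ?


Multiply by conjugate: (-12.1000 - 5.4000i)(-3.8000 - 3.4000i) / ((-3.8)^2 + 3.4^2)
Numerator real = -12.1*(-3.8) - (5.4)*3.4 = 27.62
Numerator imag = -5.4*(-3.8) - (-12.1)*3.4 = 61.66
Denominator = 26
Re(z) = 27.62/26 = 1.0623
Im(z) = 61.66/26 = 2.3715

Re(z) = 1.0623, Im(z) = 2.3715


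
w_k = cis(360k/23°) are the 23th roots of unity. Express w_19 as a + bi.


Angle = 360*19/23 = 297.3913°
a = cos(297.3913°) = 0.4601
b = sin(297.3913°) = -0.8879

0.4601 - 0.8879i


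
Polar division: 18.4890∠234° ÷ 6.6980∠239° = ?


r = 18.4890 / 6.6980 = 2.7604
theta = 234° - 239° = -5° = 355° (mod 360)

2.7604 cis(355°)


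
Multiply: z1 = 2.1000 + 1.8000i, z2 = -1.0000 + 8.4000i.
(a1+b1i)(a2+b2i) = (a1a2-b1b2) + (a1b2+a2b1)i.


Real = 2.1*(-1) - 1.8*8.4 = -2.1 - 15.12 = -17.22
Imag = 2.1*8.4 - (1)*1.8 = 17.64 - (1.8) = 15.84

-17.2200 + 15.8400i


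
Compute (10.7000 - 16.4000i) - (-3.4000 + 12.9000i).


Real: 10.7 + 3.4 = 14.1
Imag: -16.4 - 12.9 = -29.3

14.1000 - 29.3000i


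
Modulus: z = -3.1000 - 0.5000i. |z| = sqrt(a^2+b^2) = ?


|z| = sqrt((-3.1)^2 + (-0.5)^2) = sqrt(9.61 + 0.25) = sqrt(9.86) = 3.1401

|z| = 3.1401


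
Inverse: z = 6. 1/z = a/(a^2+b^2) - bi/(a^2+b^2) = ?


|z|^2 = 36+0 = 36
1/z = (6 - 0i)/36

1/z = 0.1667 + 0i


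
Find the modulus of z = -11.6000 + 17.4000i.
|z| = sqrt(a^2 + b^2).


|z| = sqrt((-11.6)^2 + 17.4^2) = sqrt(134.56 + 302.76) = sqrt(437.32) = 20.9122

|z| = 20.9122


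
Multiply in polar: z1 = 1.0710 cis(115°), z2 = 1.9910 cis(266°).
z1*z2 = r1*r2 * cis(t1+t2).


r = 1.0710 * 1.9910 = 2.1324
theta = 115° + 266° = 381° = 21° (mod 360)

2.1324 cis(21°)


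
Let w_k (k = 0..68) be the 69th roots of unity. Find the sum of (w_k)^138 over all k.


The roots are w_k = w^k with w = e^(2*pi*i/69), and (w^k)^138 = (w^138)^k.
So S = 1 + u + u^2 + ... + u^(68) with u = w^138.
138 = 2*69 + 0, so 138 is a multiple of 69 and u = (w^69)^2 = 1.
Every one of the 69 terms equals 1: S = 69

S = 69


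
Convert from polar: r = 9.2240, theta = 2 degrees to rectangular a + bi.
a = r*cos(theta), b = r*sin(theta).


a = 9.2240*cos(2°) = 9.2240*0.99939 = 9.2184
b = 9.2240*sin(2°) = 9.2240*0.0349 = 0.3219

9.2184 + 0.3219i


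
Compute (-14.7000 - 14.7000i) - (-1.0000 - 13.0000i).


Real: -14.7 + 1 = -13.7
Imag: -14.7 + 13 = -1.7

-13.7000 - 1.7000i


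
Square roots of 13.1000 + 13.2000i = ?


|z| = sqrt(171.61+174.24) = 18.5970
sqrt((|z|+a)/2) = sqrt((18.5970+13.1)/2) = sqrt(15.8485) = 3.9810
sqrt((|z|-a)/2) = sqrt((18.5970-13.1)/2) = sqrt(2.7485) = 1.6579

±(3.9810 + 1.6579i) i.e. 3.9810 + 1.6579i and -3.9810 - 1.6579i


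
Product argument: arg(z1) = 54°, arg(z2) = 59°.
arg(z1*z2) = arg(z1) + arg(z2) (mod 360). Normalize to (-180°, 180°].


arg(z1*z2) = 54° + 59° = 113°
Normalized to (-180°, 180°]: 113°

113°


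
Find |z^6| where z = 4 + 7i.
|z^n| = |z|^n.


|z| = sqrt(16+49) = sqrt(65) = 8.0623
|z^6| = |z|^6 = (sqrt(65))^6 = 65^3 = 274625

|z^6| = 274625


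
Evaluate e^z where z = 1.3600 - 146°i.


e^1.3600 = 3.8962
cos(-146°) = -0.82904
sin(-146°) = -0.55919
Real = 3.8962*(-0.82904) = -3.2301
Imag = 3.8962*(-0.55919) = -2.1787

-3.2301 - 2.1787i


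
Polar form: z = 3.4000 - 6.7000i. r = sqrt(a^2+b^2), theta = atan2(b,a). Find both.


r = sqrt(11.56+44.89) = sqrt(56.45) = 7.5133
theta = atan2(-6.7, 3.4) = -63.0939 degrees

r = 7.5133, theta = -63.0939 degrees


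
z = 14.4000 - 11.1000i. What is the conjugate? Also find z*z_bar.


z_bar = 14.4000 + 11.1000i
z*z_bar = 14.4^2 + (-11.1)^2 = 207.36 + 123.21 = 330.57

z_bar = 14.4000 + 11.1000i, z*z_bar = 330.57


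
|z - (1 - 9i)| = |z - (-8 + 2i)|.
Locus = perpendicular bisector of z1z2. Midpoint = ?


Equal distances means the locus is the perpendicular bisector of z1 and z2.
Midpoint = ((1+(-8))/2, (-9+2)/2) = (-3.5000, -3.5000)

Perpendicular bisector through (-3.5000, -3.5000)


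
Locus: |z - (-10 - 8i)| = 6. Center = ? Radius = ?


|z - z0| = r is a circle with center z0 and radius r.
Center = (-10, -8), radius = 6

Circle with center (-10, -8) and radius 6


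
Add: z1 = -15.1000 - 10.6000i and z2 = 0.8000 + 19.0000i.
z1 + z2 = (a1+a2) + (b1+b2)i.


Real: -15.1 + 0.8 = -14.3
Imag: -10.6 + 19 = 8.4

-14.3000 + 8.4000i


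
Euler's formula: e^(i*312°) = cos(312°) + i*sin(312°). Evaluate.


cos(312°) = 0.6691
sin(312°) = -0.7431

e^(i*312°) = 0.6691 - 0.7431i


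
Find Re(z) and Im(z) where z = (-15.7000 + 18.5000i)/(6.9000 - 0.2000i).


Multiply by conjugate: (-15.7000 + 18.5000i)(6.9000 + 0.2000i) / (6.9^2 + (-0.2)^2)
Numerator real = -15.7*6.9 + 18.5*(-0.2) = -112.03
Numerator imag = 18.5*6.9 - (-15.7)*(-0.2) = 124.51
Denominator = 47.65
Re(z) = -112.03/47.65 = -2.3511
Im(z) = 124.51/47.65 = 2.6130

Re(z) = -2.3511, Im(z) = 2.6130


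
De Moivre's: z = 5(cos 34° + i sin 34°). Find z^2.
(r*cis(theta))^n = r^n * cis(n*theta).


r^2 = 5^2 = 25
n*theta = 2*34° = 68° = 68° (mod 360)
a = 25*cos(68°) = 9.3652
b = 25*sin(68°) = 23.1796

25 cis(68°) = 9.3652 + 23.1796i


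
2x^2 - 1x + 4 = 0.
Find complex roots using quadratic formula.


disc = (-1)^2 - 4*2*4 = 1 - 32 = -31
sqrt(|disc|) = sqrt(31) = 5.5678
Real part = 1/(2*2) = 0.2500
Imag part = 5.5678/(2*2) = 1.3919

0.2500 ± 1.3919i


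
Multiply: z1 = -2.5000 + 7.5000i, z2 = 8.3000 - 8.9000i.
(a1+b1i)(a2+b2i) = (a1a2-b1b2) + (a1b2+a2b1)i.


Real = -2.5*8.3 - 7.5*(-8.9) = -20.75 - (-66.75) = 46
Imag = -2.5*(-8.9) + 8.3*7.5 = 22.25 + 62.25 = 84.5

46.0000 + 84.5000i


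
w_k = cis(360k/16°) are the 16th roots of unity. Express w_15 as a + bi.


Angle = 360*15/16 = 337.5°
a = cos(337.5°) = 0.9239
b = sin(337.5°) = -0.3827

0.9239 - 0.3827i


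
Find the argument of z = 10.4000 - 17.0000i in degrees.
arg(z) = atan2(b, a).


Re = 10.4, Im = -17
arg = atan2(-17, 10.4) = -58.5432 degrees

arg(z) = -58.5432 degrees


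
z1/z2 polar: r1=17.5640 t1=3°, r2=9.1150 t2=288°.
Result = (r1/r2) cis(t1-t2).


r = 17.5640 / 9.1150 = 1.9269
theta = 3° - 288° = -285° = 75° (mod 360)

1.9269 cis(75°)


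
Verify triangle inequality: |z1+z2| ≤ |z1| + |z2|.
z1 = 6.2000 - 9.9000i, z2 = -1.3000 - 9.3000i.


|z1| = sqrt(6.2^2 + (-9.9)^2) = sqrt(136.45) = 11.6812
|z2| = sqrt((-1.3)^2 + (-9.3)^2) = sqrt(88.18) = 9.3904
z1+z2 = 4.9000 - 19.2000i
|z1+z2| = sqrt(392.65) = 19.8154
|z1|+|z2| = 11.6812 + 9.3904 = 21.0716

|z1+z2| = 19.8154 ≤ |z1|+|z2| = 21.0716 (verified)


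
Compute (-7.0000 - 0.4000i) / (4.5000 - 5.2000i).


Conjugate of z2 = 4.5000 + 5.2000i
Numerator: (-7.0000 - 0.4000i)(4.5000 + 5.2000i) = -29.4200 - 38.2000i
Denominator: 4.5^2 + (-5.2)^2 = 47.29
Result = (-29.4200 - 38.2000i)/47.29

-0.6221 - 0.8078i


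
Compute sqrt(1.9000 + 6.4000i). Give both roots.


|z| = sqrt(3.61+40.96) = 6.6761
sqrt((|z|+a)/2) = sqrt((6.6761+1.9)/2) = sqrt(4.2880) = 2.0708
sqrt((|z|-a)/2) = sqrt((6.6761-1.9)/2) = sqrt(2.3880) = 1.5453

±(2.0708 + 1.5453i) i.e. 2.0708 + 1.5453i and -2.0708 - 1.5453i


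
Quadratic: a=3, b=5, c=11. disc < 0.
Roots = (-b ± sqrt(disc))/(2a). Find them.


disc = 5^2 - 4*3*11 = 25 - 132 = -107
sqrt(|disc|) = sqrt(107) = 10.3441
Real part = -5/(2*3) = -0.8333
Imag part = 10.3441/(2*3) = 1.7240

-0.8333 ± 1.7240i


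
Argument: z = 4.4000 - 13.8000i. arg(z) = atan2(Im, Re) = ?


Re = 4.4, Im = -13.8
arg = atan2(-13.8, 4.4) = -72.3156 degrees

arg(z) = -72.3156 degrees


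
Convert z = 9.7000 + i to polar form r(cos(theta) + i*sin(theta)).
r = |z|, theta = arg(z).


r = sqrt(94.09+1) = sqrt(95.09) = 9.7514
theta = atan2(1, 9.7) = 5.8860 degrees

r = 9.7514, theta = 5.8860 degrees


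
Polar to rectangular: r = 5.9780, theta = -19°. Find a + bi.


a = 5.9780*cos(-19°) = 5.9780*0.94552 = 5.6523
b = 5.9780*sin(-19°) = 5.9780*(-0.325568) = -1.9462

5.6523 - 1.9462i


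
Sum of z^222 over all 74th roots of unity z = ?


The roots are w_k = w^k with w = e^(2*pi*i/74), and (w^k)^222 = (w^222)^k.
So S = 1 + u + u^2 + ... + u^(73) with u = w^222.
222 = 3*74 + 0, so 222 is a multiple of 74 and u = (w^74)^3 = 1.
Every one of the 74 terms equals 1: S = 74

S = 74


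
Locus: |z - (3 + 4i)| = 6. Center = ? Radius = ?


|z - z0| = r is a circle with center z0 and radius r.
Center = (3, 4), radius = 6

Circle with center (3, 4) and radius 6


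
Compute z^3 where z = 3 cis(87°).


r^3 = 3^3 = 27
n*theta = 3*87° = 261° = 261° (mod 360)
a = 27*cos(261°) = -4.2237
b = 27*sin(261°) = -26.6676

27 cis(261°) = -4.2237 - 26.6676i


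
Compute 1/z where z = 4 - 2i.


|z|^2 = 16+4 = 20
1/z = (4 + 2i)/20

1/z = 0.2000 + 0.1000i


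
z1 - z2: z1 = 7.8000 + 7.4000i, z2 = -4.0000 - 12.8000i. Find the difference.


Real: 7.8 + 4 = 11.8
Imag: 7.4 + 12.8 = 20.2

11.8000 + 20.2000i


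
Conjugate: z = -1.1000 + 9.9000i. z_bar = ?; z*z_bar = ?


z_bar = -1.1000 - 9.9000i
z*z_bar = (-1.1)^2 + 9.9^2 = 1.21 + 98.01 = 99.22

z_bar = -1.1000 - 9.9000i, z*z_bar = 99.22


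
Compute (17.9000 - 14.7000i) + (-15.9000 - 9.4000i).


Real: 17.9 - 15.9 = 2
Imag: -14.7 - 9.4 = -24.1

2.0000 - 24.1000i


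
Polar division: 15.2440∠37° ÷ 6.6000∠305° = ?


r = 15.2440 / 6.6000 = 2.3097
theta = 37° - 305° = -268° = 92° (mod 360)

2.3097 cis(92°)


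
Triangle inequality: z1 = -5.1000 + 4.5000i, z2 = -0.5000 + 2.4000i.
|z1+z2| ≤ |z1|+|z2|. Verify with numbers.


|z1| = sqrt((-5.1)^2 + 4.5^2) = sqrt(46.26) = 6.8015
|z2| = sqrt((-0.5)^2 + 2.4^2) = sqrt(6.01) = 2.4515
z1+z2 = -5.6000 + 6.9000i
|z1+z2| = sqrt(78.97) = 8.8865
|z1|+|z2| = 6.8015 + 2.4515 = 9.2530

|z1+z2| = 8.8865 ≤ |z1|+|z2| = 9.2530 (verified)


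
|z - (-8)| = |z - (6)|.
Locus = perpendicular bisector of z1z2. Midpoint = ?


Equal distances means the locus is the perpendicular bisector of z1 and z2.
Midpoint = ((-8+6)/2, (0+0)/2) = (-1.0000, 0)

Perpendicular bisector through (-1.0000, 0)


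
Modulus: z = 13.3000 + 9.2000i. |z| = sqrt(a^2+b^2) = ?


|z| = sqrt(13.3^2 + 9.2^2) = sqrt(176.89 + 84.64) = sqrt(261.53) = 16.1719

|z| = 16.1719


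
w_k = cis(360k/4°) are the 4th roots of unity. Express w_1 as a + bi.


Angle = 360*1/4 = 90°
a = cos(90°) = 0
b = sin(90°) = 1.0000

0 + 1.0000i


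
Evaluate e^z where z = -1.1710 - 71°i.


e^-1.1710 = 0.31006
cos(-71°) = 0.32557
sin(-71°) = -0.9455
Real = 0.31006*0.32557 = 0.1009
Imag = 0.31006*(-0.9455) = -0.2932

0.1009 - 0.2932i


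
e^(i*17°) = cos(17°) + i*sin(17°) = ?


cos(17°) = 0.9563
sin(17°) = 0.2924

e^(i*17°) = 0.9563 + 0.2924i


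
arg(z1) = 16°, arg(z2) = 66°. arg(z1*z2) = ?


arg(z1*z2) = 16° + 66° = 82°
Normalized to (-180°, 180°]: 82°

82°


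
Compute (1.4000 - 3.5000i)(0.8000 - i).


Real = 1.4*0.8 - (-3.5)*(-1) = 1.12 - 3.5 = -2.38
Imag = 1.4*(-1) + 0.8*(-3.5) = -1.4 - (2.8) = -4.2

-2.3800 - 4.2000i


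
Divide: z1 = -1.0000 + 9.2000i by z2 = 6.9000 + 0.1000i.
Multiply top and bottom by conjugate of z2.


Conjugate of z2 = 6.9000 - 0.1000i
Numerator: (-1.0000 + 9.2000i)(6.9000 - 0.1000i) = -5.9800 + 63.5800i
Denominator: 6.9^2 + 0.1^2 = 47.62
Result = (-5.9800 + 63.5800i)/47.62

-0.1256 + 1.3352i


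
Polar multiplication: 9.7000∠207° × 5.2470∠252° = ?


r = 9.7000 * 5.2470 = 50.8959
theta = 207° + 252° = 459° = 99° (mod 360)

50.8959 cis(99°)


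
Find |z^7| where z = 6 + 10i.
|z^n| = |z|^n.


|z| = sqrt(36+100) = sqrt(136) = 11.6619
|z^7| = |z|^7 = (sqrt(136))^7 = 136^3 * sqrt(136) = 2515456*sqrt(136)

|z^7| = 2515456*sqrt(136) ≈ 29335005.8592


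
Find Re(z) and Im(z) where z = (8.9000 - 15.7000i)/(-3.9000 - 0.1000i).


Multiply by conjugate: (8.9000 - 15.7000i)(-3.9000 + 0.1000i) / ((-3.9)^2 + (-0.1)^2)
Numerator real = 8.9*(-3.9) - (15.7)*(-0.1) = -33.14
Numerator imag = -15.7*(-3.9) - 8.9*(-0.1) = 62.12
Denominator = 15.22
Re(z) = -33.14/15.22 = -2.1774
Im(z) = 62.12/15.22 = 4.0815

Re(z) = -2.1774, Im(z) = 4.0815


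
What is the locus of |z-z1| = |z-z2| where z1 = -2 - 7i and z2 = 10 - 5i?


Equal distances means the locus is the perpendicular bisector of z1 and z2.
Midpoint = ((-2+10)/2, (-7+(-5))/2) = (4.0000, -6.0000)

Perpendicular bisector through (4.0000, -6.0000)


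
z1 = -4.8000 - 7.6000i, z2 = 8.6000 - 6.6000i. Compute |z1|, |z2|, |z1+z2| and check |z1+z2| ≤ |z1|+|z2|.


|z1| = sqrt((-4.8)^2 + (-7.6)^2) = sqrt(80.8) = 8.9889
|z2| = sqrt(8.6^2 + (-6.6)^2) = sqrt(117.52) = 10.8407
z1+z2 = 3.8000 - 14.2000i
|z1+z2| = sqrt(216.08) = 14.6997
|z1|+|z2| = 8.9889 + 10.8407 = 19.8296

|z1+z2| = 14.6997 ≤ |z1|+|z2| = 19.8296 (verified)


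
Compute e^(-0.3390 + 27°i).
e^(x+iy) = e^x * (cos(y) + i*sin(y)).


e^-0.3390 = 0.7125
cos(27°) = 0.891
sin(27°) = 0.454
Real = 0.7125*0.891 = 0.6348
Imag = 0.7125*0.454 = 0.3235

0.6348 + 0.3235i


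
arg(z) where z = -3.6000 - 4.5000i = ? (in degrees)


Re = -3.6, Im = -4.5
arg = atan2(-4.5, -3.6) = -128.6598 degrees

arg(z) = -128.6598 degrees


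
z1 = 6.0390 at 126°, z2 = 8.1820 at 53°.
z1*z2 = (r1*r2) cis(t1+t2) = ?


r = 6.0390 * 8.1820 = 49.4111
theta = 126° + 53° = 179° = 179° (mod 360)

49.4111 cis(179°)


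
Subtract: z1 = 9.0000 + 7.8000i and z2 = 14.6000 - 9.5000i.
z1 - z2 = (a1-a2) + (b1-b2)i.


Real: 9 - 14.6 = -5.6
Imag: 7.8 + 9.5 = 17.3

-5.6000 + 17.3000i


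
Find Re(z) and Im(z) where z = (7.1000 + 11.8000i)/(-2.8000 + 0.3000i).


Multiply by conjugate: (7.1000 + 11.8000i)(-2.8000 - 0.3000i) / ((-2.8)^2 + 0.3^2)
Numerator real = 7.1*(-2.8) + 11.8*0.3 = -16.34
Numerator imag = 11.8*(-2.8) - 7.1*0.3 = -35.17
Denominator = 7.93
Re(z) = -16.34/7.93 = -2.0605
Im(z) = -35.17/7.93 = -4.4351

Re(z) = -2.0605, Im(z) = -4.4351


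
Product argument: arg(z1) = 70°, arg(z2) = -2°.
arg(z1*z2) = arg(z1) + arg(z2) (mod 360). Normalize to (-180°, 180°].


arg(z1*z2) = 70° - 2° = 68°
Normalized to (-180°, 180°]: 68°

68°


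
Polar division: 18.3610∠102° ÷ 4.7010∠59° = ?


r = 18.3610 / 4.7010 = 3.9058
theta = 102° - 59° = 43° = 43° (mod 360)

3.9058 cis(43°)


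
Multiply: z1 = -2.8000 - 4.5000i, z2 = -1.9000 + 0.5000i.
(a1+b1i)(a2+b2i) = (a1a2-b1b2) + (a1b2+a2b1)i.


Real = -2.8*(-1.9) - (-4.5)*0.5 = 5.32 - (-2.25) = 7.57
Imag = -2.8*0.5 - (1.9)*(-4.5) = -1.4 + 8.55 = 7.15

7.5700 + 7.1500i


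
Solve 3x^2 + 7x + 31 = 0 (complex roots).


disc = 7^2 - 4*3*31 = 49 - 372 = -323
sqrt(|disc|) = sqrt(323) = 17.9722
Real part = -7/(2*3) = -1.1667
Imag part = 17.9722/(2*3) = 2.9954

-1.1667 ± 2.9954i


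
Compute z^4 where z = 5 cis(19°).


r^4 = 5^4 = 625
n*theta = 4*19° = 76° = 76° (mod 360)
a = 625*cos(76°) = 151.2012
b = 625*sin(76°) = 606.4348

625 cis(76°) = 151.2012 + 606.4348i


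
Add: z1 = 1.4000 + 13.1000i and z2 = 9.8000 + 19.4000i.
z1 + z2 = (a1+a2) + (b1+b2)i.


Real: 1.4 + 9.8 = 11.2
Imag: 13.1 + 19.4 = 32.5

11.2000 + 32.5000i


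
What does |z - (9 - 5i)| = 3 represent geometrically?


|z - z0| = r is a circle with center z0 and radius r.
Center = (9, -5), radius = 3

Circle with center (9, -5) and radius 3


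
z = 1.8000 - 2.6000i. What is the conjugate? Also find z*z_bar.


z_bar = 1.8000 + 2.6000i
z*z_bar = 1.8^2 + (-2.6)^2 = 3.24 + 6.76 = 10

z_bar = 1.8000 + 2.6000i, z*z_bar = 10


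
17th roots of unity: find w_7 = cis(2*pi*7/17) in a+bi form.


Angle = 360*7/17 = 148.2353°
a = cos(148.2353°) = -0.8502
b = sin(148.2353°) = 0.5264

-0.8502 + 0.5264i


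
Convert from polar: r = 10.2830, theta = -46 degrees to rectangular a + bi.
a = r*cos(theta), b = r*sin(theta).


a = 10.2830*cos(-46°) = 10.2830*0.69466 = 7.1432
b = 10.2830*sin(-46°) = 10.2830*(-0.71934) = -7.3970

7.1432 - 7.3970i


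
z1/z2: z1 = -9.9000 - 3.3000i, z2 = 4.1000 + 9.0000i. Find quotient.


Conjugate of z2 = 4.1000 - 9.0000i
Numerator: (-9.9000 - 3.3000i)(4.1000 - 9.0000i) = -70.2900 + 75.5700i
Denominator: 4.1^2 + 9^2 = 97.81
Result = (-70.2900 + 75.5700i)/97.81

-0.7186 + 0.7726i


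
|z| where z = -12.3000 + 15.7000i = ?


|z| = sqrt((-12.3)^2 + 15.7^2) = sqrt(151.29 + 246.49) = sqrt(397.78) = 19.9444

|z| = 19.9444


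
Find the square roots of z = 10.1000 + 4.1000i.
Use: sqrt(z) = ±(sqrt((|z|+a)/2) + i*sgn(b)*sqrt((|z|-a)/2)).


|z| = sqrt(102.01+16.81) = 10.9005
sqrt((|z|+a)/2) = sqrt((10.9005+10.1)/2) = sqrt(10.5002) = 3.2404
sqrt((|z|-a)/2) = sqrt((10.9005-10.1)/2) = sqrt(0.4002) = 0.6326

±(3.2404 + 0.6326i) i.e. 3.2404 + 0.6326i and -3.2404 - 0.6326i


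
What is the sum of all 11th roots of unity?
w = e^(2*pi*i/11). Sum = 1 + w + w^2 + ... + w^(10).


The sum of all 11th roots of unity is 0.
Geometric series: (1 - w^11)/(1 - w) = (1-1)/(1-w) = 0 since w^11 = 1, w ≠ 1.
Alternatively: coefficient of z^10 in z^11 - 1 is 0.

0


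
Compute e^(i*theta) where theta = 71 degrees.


cos(71°) = 0.3256
sin(71°) = 0.9455

e^(i*71°) = 0.3256 + 0.9455i
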